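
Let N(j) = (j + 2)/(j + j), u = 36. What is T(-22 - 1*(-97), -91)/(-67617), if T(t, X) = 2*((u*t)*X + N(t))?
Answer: 36854923/5071275 ≈ 7.2674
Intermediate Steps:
N(j) = (2 + j)/(2*j) (N(j) = (2 + j)/((2*j)) = (2 + j)*(1/(2*j)) = (2 + j)/(2*j))
T(t, X) = (2 + t)/t + 72*X*t (T(t, X) = 2*((36*t)*X + (2 + t)/(2*t)) = 2*(36*X*t + (2 + t)/(2*t)) = 2*((2 + t)/(2*t) + 36*X*t) = (2 + t)/t + 72*X*t)
T(-22 - 1*(-97), -91)/(-67617) = (1 + 2/(-22 - 1*(-97)) + 72*(-91)*(-22 - 1*(-97)))/(-67617) = (1 + 2/(-22 + 97) + 72*(-91)*(-22 + 97))*(-1/67617) = (1 + 2/75 + 72*(-91)*75)*(-1/67617) = (1 + 2*(1/75) - 491400)*(-1/67617) = (1 + 2/75 - 491400)*(-1/67617) = -36854923/75*(-1/67617) = 36854923/5071275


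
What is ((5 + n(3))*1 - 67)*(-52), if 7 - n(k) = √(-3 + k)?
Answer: 2860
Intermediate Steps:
n(k) = 7 - √(-3 + k)
((5 + n(3))*1 - 67)*(-52) = ((5 + (7 - √(-3 + 3)))*1 - 67)*(-52) = ((5 + (7 - √0))*1 - 67)*(-52) = ((5 + (7 - 1*0))*1 - 67)*(-52) = ((5 + (7 + 0))*1 - 67)*(-52) = ((5 + 7)*1 - 67)*(-52) = (12*1 - 67)*(-52) = (12 - 67)*(-52) = -55*(-52) = 2860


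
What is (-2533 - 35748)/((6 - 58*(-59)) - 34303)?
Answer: 38281/30875 ≈ 1.2399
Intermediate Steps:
(-2533 - 35748)/((6 - 58*(-59)) - 34303) = -38281/((6 + 3422) - 34303) = -38281/(3428 - 34303) = -38281/(-30875) = -38281*(-1/30875) = 38281/30875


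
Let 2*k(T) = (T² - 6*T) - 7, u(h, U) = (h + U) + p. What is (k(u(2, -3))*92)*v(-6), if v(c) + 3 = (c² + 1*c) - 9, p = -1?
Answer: 7452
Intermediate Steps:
v(c) = -12 + c + c² (v(c) = -3 + ((c² + 1*c) - 9) = -3 + ((c² + c) - 9) = -3 + ((c + c²) - 9) = -3 + (-9 + c + c²) = -12 + c + c²)
u(h, U) = -1 + U + h (u(h, U) = (h + U) - 1 = (U + h) - 1 = -1 + U + h)
k(T) = -7/2 + T²/2 - 3*T (k(T) = ((T² - 6*T) - 7)/2 = (-7 + T² - 6*T)/2 = -7/2 + T²/2 - 3*T)
(k(u(2, -3))*92)*v(-6) = ((-7/2 + (-1 - 3 + 2)²/2 - 3*(-1 - 3 + 2))*92)*(-12 - 6 + (-6)²) = ((-7/2 + (½)*(-2)² - 3*(-2))*92)*(-12 - 6 + 36) = ((-7/2 + (½)*4 + 6)*92)*18 = ((-7/2 + 2 + 6)*92)*18 = ((9/2)*92)*18 = 414*18 = 7452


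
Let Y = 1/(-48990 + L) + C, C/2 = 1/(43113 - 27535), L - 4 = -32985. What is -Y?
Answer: -74182/638472119 ≈ -0.00011619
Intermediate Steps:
L = -32981 (L = 4 - 32985 = -32981)
C = 1/7789 (C = 2/(43113 - 27535) = 2/15578 = 2*(1/15578) = 1/7789 ≈ 0.00012839)
Y = 74182/638472119 (Y = 1/(-48990 - 32981) + 1/7789 = 1/(-81971) + 1/7789 = -1/81971 + 1/7789 = 74182/638472119 ≈ 0.00011619)
-Y = -1*74182/638472119 = -74182/638472119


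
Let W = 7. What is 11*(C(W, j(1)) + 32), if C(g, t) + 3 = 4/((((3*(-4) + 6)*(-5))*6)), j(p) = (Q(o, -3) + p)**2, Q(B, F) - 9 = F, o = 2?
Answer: 14366/45 ≈ 319.24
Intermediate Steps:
Q(B, F) = 9 + F
j(p) = (6 + p)**2 (j(p) = ((9 - 3) + p)**2 = (6 + p)**2)
C(g, t) = -134/45 (C(g, t) = -3 + 4/((((3*(-4) + 6)*(-5))*6)) = -3 + 4/((((-12 + 6)*(-5))*6)) = -3 + 4/((-6*(-5)*6)) = -3 + 4/((30*6)) = -3 + 4/180 = -3 + 4*(1/180) = -3 + 1/45 = -134/45)
11*(C(W, j(1)) + 32) = 11*(-134/45 + 32) = 11*(1306/45) = 14366/45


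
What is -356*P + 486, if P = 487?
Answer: -172886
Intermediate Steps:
-356*P + 486 = -356*487 + 486 = -173372 + 486 = -172886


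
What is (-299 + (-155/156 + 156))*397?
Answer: -8917811/156 ≈ -57165.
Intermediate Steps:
(-299 + (-155/156 + 156))*397 = (-299 + 24181/156)*397 = -22463/156*397 = -8917811/156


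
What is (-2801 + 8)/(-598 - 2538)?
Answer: 57/64 ≈ 0.89063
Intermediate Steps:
(-2801 + 8)/(-598 - 2538) = -2793/(-3136) = -2793*(-1/3136) = 57/64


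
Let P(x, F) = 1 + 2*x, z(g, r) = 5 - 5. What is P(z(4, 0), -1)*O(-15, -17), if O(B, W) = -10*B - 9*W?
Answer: 303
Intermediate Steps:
z(g, r) = 0
P(z(4, 0), -1)*O(-15, -17) = (1 + 2*0)*(-10*(-15) - 9*(-17)) = (1 + 0)*(150 + 153) = 1*303 = 303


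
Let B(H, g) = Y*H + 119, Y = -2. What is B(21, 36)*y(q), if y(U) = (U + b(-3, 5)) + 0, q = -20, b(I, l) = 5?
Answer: -1155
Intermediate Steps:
B(H, g) = 119 - 2*H (B(H, g) = -2*H + 119 = 119 - 2*H)
y(U) = 5 + U (y(U) = (U + 5) + 0 = (5 + U) + 0 = 5 + U)
B(21, 36)*y(q) = (119 - 2*21)*(5 - 20) = (119 - 42)*(-15) = 77*(-15) = -1155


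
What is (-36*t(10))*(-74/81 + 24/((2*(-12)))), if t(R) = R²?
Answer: 62000/9 ≈ 6888.9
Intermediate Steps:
(-36*t(10))*(-74/81 + 24/((2*(-12)))) = (-36*10²)*(-74/81 + 24/((2*(-12)))) = (-36*100)*(-74*1/81 + 24/(-24)) = -3600*(-74/81 + 24*(-1/24)) = -3600*(-74/81 - 1) = -3600*(-155/81) = 62000/9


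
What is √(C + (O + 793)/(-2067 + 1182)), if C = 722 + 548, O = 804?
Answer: √993282405/885 ≈ 35.612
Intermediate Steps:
C = 1270
√(C + (O + 793)/(-2067 + 1182)) = √(1270 + (804 + 793)/(-2067 + 1182)) = √(1270 + 1597/(-885)) = √(1270 + 1597*(-1/885)) = √(1270 - 1597/885) = √(1122353/885) = √993282405/885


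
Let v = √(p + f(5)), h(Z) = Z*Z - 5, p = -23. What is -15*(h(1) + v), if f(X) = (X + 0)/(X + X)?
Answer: 60 - 45*I*√10/2 ≈ 60.0 - 71.151*I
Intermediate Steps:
f(X) = ½ (f(X) = X/((2*X)) = X*(1/(2*X)) = ½)
h(Z) = -5 + Z² (h(Z) = Z² - 5 = -5 + Z²)
v = 3*I*√10/2 (v = √(-23 + ½) = √(-45/2) = 3*I*√10/2 ≈ 4.7434*I)
-15*(h(1) + v) = -15*((-5 + 1²) + 3*I*√10/2) = -15*((-5 + 1) + 3*I*√10/2) = -15*(-4 + 3*I*√10/2) = 60 - 45*I*√10/2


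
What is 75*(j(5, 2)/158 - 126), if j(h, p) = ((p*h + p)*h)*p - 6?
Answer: -742275/79 ≈ -9395.9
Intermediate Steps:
j(h, p) = -6 + h*p*(p + h*p) (j(h, p) = ((h*p + p)*h)*p - 6 = ((p + h*p)*h)*p - 6 = (h*(p + h*p))*p - 6 = h*p*(p + h*p) - 6 = -6 + h*p*(p + h*p))
75*(j(5, 2)/158 - 126) = 75*((-6 + 5*2**2 + 5**2*2**2)/158 - 126) = 75*((-6 + 5*4 + 25*4)*(1/158) - 126) = 75*((-6 + 20 + 100)*(1/158) - 126) = 75*(114*(1/158) - 126) = 75*(57/79 - 126) = 75*(-9897/79) = -742275/79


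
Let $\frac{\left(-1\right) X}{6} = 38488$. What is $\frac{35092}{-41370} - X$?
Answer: $\frac{4776728134}{20685} \approx 2.3093 \cdot 10^{5}$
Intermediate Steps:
$X = -230928$ ($X = \left(-6\right) 38488 = -230928$)
$\frac{35092}{-41370} - X = \frac{35092}{-41370} - -230928 = 35092 \left(- \frac{1}{41370}\right) + 230928 = - \frac{17546}{20685} + 230928 = \frac{4776728134}{20685}$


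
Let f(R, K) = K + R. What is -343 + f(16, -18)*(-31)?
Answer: -281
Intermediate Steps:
-343 + f(16, -18)*(-31) = -343 + (-18 + 16)*(-31) = -343 - 2*(-31) = -343 + 62 = -281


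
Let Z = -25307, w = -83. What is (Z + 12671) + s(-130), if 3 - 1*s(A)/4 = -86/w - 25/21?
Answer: -22002556/1743 ≈ -12623.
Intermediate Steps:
s(A) = 21992/1743 (s(A) = 12 - 4*(-86/(-83) - 25/21) = 12 - 4*(-86*(-1/83) - 25*1/21) = 12 - 4*(86/83 - 25/21) = 12 - 4*(-269/1743) = 12 + 1076/1743 = 21992/1743)
(Z + 12671) + s(-130) = (-25307 + 12671) + 21992/1743 = -12636 + 21992/1743 = -22002556/1743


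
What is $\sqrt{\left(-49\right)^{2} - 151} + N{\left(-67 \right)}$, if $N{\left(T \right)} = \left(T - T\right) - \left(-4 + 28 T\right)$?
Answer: $1880 + 15 \sqrt{10} \approx 1927.4$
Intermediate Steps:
$N{\left(T \right)} = 4 - 28 T$ ($N{\left(T \right)} = 0 - \left(-4 + 28 T\right) = 4 - 28 T$)
$\sqrt{\left(-49\right)^{2} - 151} + N{\left(-67 \right)} = \sqrt{\left(-49\right)^{2} - 151} + \left(4 - -1876\right) = \sqrt{2401 - 151} + \left(4 + 1876\right) = \sqrt{2250} + 1880 = 15 \sqrt{10} + 1880 = 1880 + 15 \sqrt{10}$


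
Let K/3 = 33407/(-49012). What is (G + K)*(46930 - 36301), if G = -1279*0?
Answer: -1065249009/49012 ≈ -21734.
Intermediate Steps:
G = 0
K = -100221/49012 (K = 3*(33407/(-49012)) = 3*(33407*(-1/49012)) = 3*(-33407/49012) = -100221/49012 ≈ -2.0448)
(G + K)*(46930 - 36301) = (0 - 100221/49012)*(46930 - 36301) = -100221/49012*10629 = -1065249009/49012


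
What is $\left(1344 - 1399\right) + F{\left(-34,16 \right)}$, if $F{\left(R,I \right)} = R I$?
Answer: $-599$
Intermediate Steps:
$F{\left(R,I \right)} = I R$
$\left(1344 - 1399\right) + F{\left(-34,16 \right)} = \left(1344 - 1399\right) + 16 \left(-34\right) = -55 - 544 = -599$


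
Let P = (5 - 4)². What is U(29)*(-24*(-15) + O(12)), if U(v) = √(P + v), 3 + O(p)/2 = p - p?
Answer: 354*√30 ≈ 1938.9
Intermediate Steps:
O(p) = -6 (O(p) = -6 + 2*(p - p) = -6 + 2*0 = -6 + 0 = -6)
P = 1 (P = 1² = 1)
U(v) = √(1 + v)
U(29)*(-24*(-15) + O(12)) = √(1 + 29)*(-24*(-15) - 6) = √30*(360 - 6) = √30*354 = 354*√30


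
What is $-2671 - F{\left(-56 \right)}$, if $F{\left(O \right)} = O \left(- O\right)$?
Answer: $465$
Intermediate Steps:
$F{\left(O \right)} = - O^{2}$
$-2671 - F{\left(-56 \right)} = -2671 - - \left(-56\right)^{2} = -2671 - \left(-1\right) 3136 = -2671 - -3136 = -2671 + 3136 = 465$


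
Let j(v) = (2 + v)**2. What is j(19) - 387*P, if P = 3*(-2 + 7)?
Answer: -5364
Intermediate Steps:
P = 15 (P = 3*5 = 15)
j(19) - 387*P = (2 + 19)**2 - 387*15 = 21**2 - 5805 = 441 - 5805 = -5364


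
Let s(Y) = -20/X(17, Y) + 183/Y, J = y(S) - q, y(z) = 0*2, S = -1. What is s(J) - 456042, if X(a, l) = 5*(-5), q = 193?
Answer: -440080673/965 ≈ -4.5604e+5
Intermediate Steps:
y(z) = 0
J = -193 (J = 0 - 1*193 = 0 - 193 = -193)
X(a, l) = -25
s(Y) = ⅘ + 183/Y (s(Y) = -20/(-25) + 183/Y = -20*(-1/25) + 183/Y = ⅘ + 183/Y)
s(J) - 456042 = (⅘ + 183/(-193)) - 456042 = (⅘ + 183*(-1/193)) - 456042 = (⅘ - 183/193) - 456042 = -143/965 - 456042 = -440080673/965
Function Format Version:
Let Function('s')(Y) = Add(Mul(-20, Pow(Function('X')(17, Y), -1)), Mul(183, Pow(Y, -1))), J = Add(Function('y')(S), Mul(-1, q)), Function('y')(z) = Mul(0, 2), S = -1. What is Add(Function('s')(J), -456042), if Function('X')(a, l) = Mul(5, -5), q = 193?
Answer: Rational(-440080673, 965) ≈ -4.5604e+5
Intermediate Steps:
Function('y')(z) = 0
J = -193 (J = Add(0, Mul(-1, 193)) = Add(0, -193) = -193)
Function('X')(a, l) = -25
Function('s')(Y) = Add(Rational(4, 5), Mul(183, Pow(Y, -1))) (Function('s')(Y) = Add(Mul(-20, Pow(-25, -1)), Mul(183, Pow(Y, -1))) = Add(Mul(-20, Rational(-1, 25)), Mul(183, Pow(Y, -1))) = Add(Rational(4, 5), Mul(183, Pow(Y, -1))))
Add(Function('s')(J), -456042) = Add(Add(Rational(4, 5), Mul(183, Pow(-193, -1))), -456042) = Add(Add(Rational(4, 5), Mul(183, Rational(-1, 193))), -456042) = Add(Add(Rational(4, 5), Rational(-183, 193)), -456042) = Add(Rational(-143, 965), -456042) = Rational(-440080673, 965)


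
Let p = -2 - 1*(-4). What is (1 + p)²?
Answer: 9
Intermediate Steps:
p = 2 (p = -2 + 4 = 2)
(1 + p)² = (1 + 2)² = 3² = 9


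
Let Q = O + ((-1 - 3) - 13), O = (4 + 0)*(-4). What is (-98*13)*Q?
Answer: 42042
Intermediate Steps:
O = -16 (O = 4*(-4) = -16)
Q = -33 (Q = -16 + ((-1 - 3) - 13) = -16 + (-4 - 13) = -16 - 17 = -33)
(-98*13)*Q = -98*13*(-33) = -1274*(-33) = 42042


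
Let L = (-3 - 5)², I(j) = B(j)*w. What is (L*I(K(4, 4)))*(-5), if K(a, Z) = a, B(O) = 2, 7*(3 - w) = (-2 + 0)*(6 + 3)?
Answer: -24960/7 ≈ -3565.7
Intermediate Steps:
w = 39/7 (w = 3 - (-2 + 0)*(6 + 3)/7 = 3 - (-2)*9/7 = 3 - ⅐*(-18) = 3 + 18/7 = 39/7 ≈ 5.5714)
I(j) = 78/7 (I(j) = 2*(39/7) = 78/7)
L = 64 (L = (-8)² = 64)
(L*I(K(4, 4)))*(-5) = (64*(78/7))*(-5) = (4992/7)*(-5) = -24960/7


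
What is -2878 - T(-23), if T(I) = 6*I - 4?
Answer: -2736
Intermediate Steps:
T(I) = -4 + 6*I
-2878 - T(-23) = -2878 - (-4 + 6*(-23)) = -2878 - (-4 - 138) = -2878 - 1*(-142) = -2878 + 142 = -2736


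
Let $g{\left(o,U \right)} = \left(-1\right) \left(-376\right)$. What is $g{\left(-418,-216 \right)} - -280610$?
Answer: $280986$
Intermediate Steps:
$g{\left(o,U \right)} = 376$
$g{\left(-418,-216 \right)} - -280610 = 376 - -280610 = 376 + 280610 = 280986$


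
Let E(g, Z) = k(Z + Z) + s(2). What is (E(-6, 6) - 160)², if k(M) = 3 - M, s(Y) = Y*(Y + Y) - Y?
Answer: 26569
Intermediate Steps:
s(Y) = -Y + 2*Y² (s(Y) = Y*(2*Y) - Y = 2*Y² - Y = -Y + 2*Y²)
E(g, Z) = 9 - 2*Z (E(g, Z) = (3 - (Z + Z)) + 2*(-1 + 2*2) = (3 - 2*Z) + 2*(-1 + 4) = (3 - 2*Z) + 2*3 = (3 - 2*Z) + 6 = 9 - 2*Z)
(E(-6, 6) - 160)² = ((9 - 2*6) - 160)² = ((9 - 12) - 160)² = (-3 - 160)² = (-163)² = 26569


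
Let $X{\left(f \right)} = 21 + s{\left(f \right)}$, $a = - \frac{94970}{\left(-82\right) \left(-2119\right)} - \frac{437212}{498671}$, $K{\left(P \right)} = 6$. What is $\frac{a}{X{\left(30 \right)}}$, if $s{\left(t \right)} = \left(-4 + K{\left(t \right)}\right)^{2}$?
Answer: $- \frac{61663933783}{1083100945225} \approx -0.056933$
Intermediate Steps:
$a = - \frac{61663933783}{43324037809}$ ($a = - \frac{94970}{173758} - \frac{437212}{498671} = \left(-94970\right) \frac{1}{173758} - \frac{437212}{498671} = - \frac{47485}{86879} - \frac{437212}{498671} = - \frac{61663933783}{43324037809} \approx -1.4233$)
$s{\left(t \right)} = 4$ ($s{\left(t \right)} = \left(-4 + 6\right)^{2} = 2^{2} = 4$)
$X{\left(f \right)} = 25$ ($X{\left(f \right)} = 21 + 4 = 25$)
$\frac{a}{X{\left(30 \right)}} = - \frac{61663933783}{43324037809 \cdot 25} = \left(- \frac{61663933783}{43324037809}\right) \frac{1}{25} = - \frac{61663933783}{1083100945225}$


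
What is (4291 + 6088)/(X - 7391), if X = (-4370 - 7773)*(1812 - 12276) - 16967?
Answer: 10379/127039994 ≈ 8.1699e-5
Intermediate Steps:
X = 127047385 (X = -12143*(-10464) - 16967 = 127064352 - 16967 = 127047385)
(4291 + 6088)/(X - 7391) = (4291 + 6088)/(127047385 - 7391) = 10379/127039994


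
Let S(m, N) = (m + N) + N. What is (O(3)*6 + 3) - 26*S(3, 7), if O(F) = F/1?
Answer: -421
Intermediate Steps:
S(m, N) = m + 2*N (S(m, N) = (N + m) + N = m + 2*N)
O(F) = F (O(F) = F*1 = F)
(O(3)*6 + 3) - 26*S(3, 7) = (3*6 + 3) - 26*(3 + 2*7) = (18 + 3) - 26*(3 + 14) = 21 - 26*17 = 21 - 442 = -421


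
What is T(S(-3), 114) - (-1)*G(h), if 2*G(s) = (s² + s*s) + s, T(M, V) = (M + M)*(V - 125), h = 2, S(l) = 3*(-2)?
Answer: 137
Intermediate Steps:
S(l) = -6
T(M, V) = 2*M*(-125 + V) (T(M, V) = (2*M)*(-125 + V) = 2*M*(-125 + V))
G(s) = s² + s/2 (G(s) = ((s² + s*s) + s)/2 = ((s² + s²) + s)/2 = (2*s² + s)/2 = (s + 2*s²)/2 = s² + s/2)
T(S(-3), 114) - (-1)*G(h) = 2*(-6)*(-125 + 114) - (-1)*2*(½ + 2) = 2*(-6)*(-11) - (-1)*2*(5/2) = 132 - (-1)*5 = 132 - 1*(-5) = 132 + 5 = 137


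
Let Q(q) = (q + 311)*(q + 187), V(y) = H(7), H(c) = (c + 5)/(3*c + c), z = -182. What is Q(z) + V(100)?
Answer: 4518/7 ≈ 645.43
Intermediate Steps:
H(c) = (5 + c)/(4*c) (H(c) = (5 + c)/((4*c)) = (5 + c)*(1/(4*c)) = (5 + c)/(4*c))
V(y) = 3/7 (V(y) = (¼)*(5 + 7)/7 = (¼)*(⅐)*12 = 3/7)
Q(q) = (187 + q)*(311 + q) (Q(q) = (311 + q)*(187 + q) = (187 + q)*(311 + q))
Q(z) + V(100) = (58157 + (-182)² + 498*(-182)) + 3/7 = (58157 + 33124 - 90636) + 3/7 = 645 + 3/7 = 4518/7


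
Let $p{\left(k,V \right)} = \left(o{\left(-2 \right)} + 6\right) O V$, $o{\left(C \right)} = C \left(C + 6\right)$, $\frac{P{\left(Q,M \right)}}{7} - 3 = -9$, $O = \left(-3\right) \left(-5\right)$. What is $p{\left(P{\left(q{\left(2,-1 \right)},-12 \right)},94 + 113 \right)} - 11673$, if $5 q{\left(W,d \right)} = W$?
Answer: $-17883$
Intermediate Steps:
$O = 15$
$q{\left(W,d \right)} = \frac{W}{5}$
$P{\left(Q,M \right)} = -42$ ($P{\left(Q,M \right)} = 21 + 7 \left(-9\right) = 21 - 63 = -42$)
$o{\left(C \right)} = C \left(6 + C\right)$
$p{\left(k,V \right)} = - 30 V$ ($p{\left(k,V \right)} = \left(- 2 \left(6 - 2\right) + 6\right) 15 V = \left(\left(-2\right) 4 + 6\right) 15 V = \left(-8 + 6\right) 15 V = - 2 \cdot 15 V = - 30 V$)
$p{\left(P{\left(q{\left(2,-1 \right)},-12 \right)},94 + 113 \right)} - 11673 = - 30 \left(94 + 113\right) - 11673 = \left(-30\right) 207 - 11673 = -6210 - 11673 = -17883$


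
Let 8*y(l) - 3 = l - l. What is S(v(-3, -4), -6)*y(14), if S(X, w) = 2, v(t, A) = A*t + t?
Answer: 3/4 ≈ 0.75000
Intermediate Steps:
v(t, A) = t + A*t
y(l) = 3/8 (y(l) = 3/8 + (l - l)/8 = 3/8 + (1/8)*0 = 3/8 + 0 = 3/8)
S(v(-3, -4), -6)*y(14) = 2*(3/8) = 3/4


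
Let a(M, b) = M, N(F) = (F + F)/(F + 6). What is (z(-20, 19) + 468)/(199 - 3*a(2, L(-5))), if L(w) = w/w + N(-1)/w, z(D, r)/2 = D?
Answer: 428/193 ≈ 2.2176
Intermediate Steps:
N(F) = 2*F/(6 + F) (N(F) = (2*F)/(6 + F) = 2*F/(6 + F))
z(D, r) = 2*D
L(w) = 1 - 2/(5*w) (L(w) = w/w + (2*(-1)/(6 - 1))/w = 1 + (2*(-1)/5)/w = 1 + (2*(-1)*(1/5))/w = 1 - 2/(5*w))
(z(-20, 19) + 468)/(199 - 3*a(2, L(-5))) = (2*(-20) + 468)/(199 - 3*2) = (-40 + 468)/(199 - 6) = 428/193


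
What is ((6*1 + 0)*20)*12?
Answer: 1440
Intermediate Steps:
((6*1 + 0)*20)*12 = ((6 + 0)*20)*12 = (6*20)*12 = 120*12 = 1440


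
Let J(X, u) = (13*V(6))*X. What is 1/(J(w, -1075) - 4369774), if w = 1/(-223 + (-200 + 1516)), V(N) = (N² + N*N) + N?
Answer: -1093/4776161968 ≈ -2.2884e-7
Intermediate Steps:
V(N) = N + 2*N² (V(N) = (N² + N²) + N = 2*N² + N = N + 2*N²)
w = 1/1093 (w = 1/(-223 + 1316) = 1/1093 ≈ 0.00091491)
J(X, u) = 1014*X (J(X, u) = (13*(6*(1 + 2*6)))*X = (13*(6*(1 + 12)))*X = (13*(6*13))*X = (13*78)*X = 1014*X)
1/(J(w, -1075) - 4369774) = 1/(1014*(1/1093) - 4369774) = 1/(1014/1093 - 4369774) = 1/(-4776161968/1093) = -1093/4776161968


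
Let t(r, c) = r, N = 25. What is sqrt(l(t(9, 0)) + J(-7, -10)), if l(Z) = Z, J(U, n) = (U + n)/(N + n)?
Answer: sqrt(1770)/15 ≈ 2.8048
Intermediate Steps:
J(U, n) = (U + n)/(25 + n)
sqrt(l(t(9, 0)) + J(-7, -10)) = sqrt(9 + (-7 - 10)/(25 - 10)) = sqrt(9 - 17/15) = sqrt(118/15) = sqrt(1770)/15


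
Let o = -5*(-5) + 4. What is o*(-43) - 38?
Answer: -1285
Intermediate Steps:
o = 29 (o = 25 + 4 = 29)
o*(-43) - 38 = 29*(-43) - 38 = -1247 - 38 = -1285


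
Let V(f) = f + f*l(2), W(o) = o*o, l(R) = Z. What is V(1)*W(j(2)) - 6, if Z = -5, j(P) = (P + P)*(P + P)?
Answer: -1030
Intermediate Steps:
j(P) = 4*P² (j(P) = (2*P)*(2*P) = 4*P²)
l(R) = -5
W(o) = o²
V(f) = -4*f (V(f) = f + f*(-5) = f - 5*f = -4*f)
V(1)*W(j(2)) - 6 = (-4*1)*(4*2²)² - 6 = -4*(4*4)² - 6 = -4*16² - 6 = -4*256 - 6 = -1024 - 6 = -1030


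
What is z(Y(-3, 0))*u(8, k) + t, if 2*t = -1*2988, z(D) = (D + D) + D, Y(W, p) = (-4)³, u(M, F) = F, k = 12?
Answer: -3798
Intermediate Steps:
Y(W, p) = -64
z(D) = 3*D (z(D) = 2*D + D = 3*D)
t = -1494 (t = (-1*2988)/2 = (½)*(-2988) = -1494)
z(Y(-3, 0))*u(8, k) + t = (3*(-64))*12 - 1494 = -192*12 - 1494 = -2304 - 1494 = -3798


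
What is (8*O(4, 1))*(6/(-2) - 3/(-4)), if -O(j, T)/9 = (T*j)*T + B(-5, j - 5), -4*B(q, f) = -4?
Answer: 810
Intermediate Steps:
B(q, f) = 1 (B(q, f) = -1/4*(-4) = 1)
O(j, T) = -9 - 9*j*T**2 (O(j, T) = -9*((T*j)*T + 1) = -9*(j*T**2 + 1) = -9*(1 + j*T**2) = -9 - 9*j*T**2)
(8*O(4, 1))*(6/(-2) - 3/(-4)) = (8*(-9 - 9*4*1**2))*(6/(-2) - 3/(-4)) = (8*(-9 - 9*4*1))*(6*(-1/2) - 3*(-1/4)) = (8*(-9 - 36))*(-3 + 3/4) = (8*(-45))*(-9/4) = -360*(-9/4) = 810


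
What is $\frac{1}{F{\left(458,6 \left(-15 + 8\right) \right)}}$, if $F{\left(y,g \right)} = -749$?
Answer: $- \frac{1}{749} \approx -0.0013351$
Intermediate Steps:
$\frac{1}{F{\left(458,6 \left(-15 + 8\right) \right)}} = \frac{1}{-749} = - \frac{1}{749}$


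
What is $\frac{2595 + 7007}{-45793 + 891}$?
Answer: $- \frac{4801}{22451} \approx -0.21384$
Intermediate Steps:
$\frac{2595 + 7007}{-45793 + 891} = \frac{9602}{-44902} = 9602 \left(- \frac{1}{44902}\right) = - \frac{4801}{22451}$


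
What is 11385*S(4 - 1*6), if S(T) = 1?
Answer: 11385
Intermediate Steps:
11385*S(4 - 1*6) = 11385*1 = 11385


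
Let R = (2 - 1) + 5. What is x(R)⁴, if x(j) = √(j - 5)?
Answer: 1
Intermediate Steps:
R = 6 (R = 1 + 5 = 6)
x(j) = √(-5 + j)
x(R)⁴ = (√(-5 + 6))⁴ = (√1)⁴ = 1⁴ = 1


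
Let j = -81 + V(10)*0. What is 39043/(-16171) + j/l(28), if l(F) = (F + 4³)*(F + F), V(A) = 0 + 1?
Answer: -202459387/83312992 ≈ -2.4301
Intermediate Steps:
V(A) = 1
l(F) = 2*F*(64 + F) (l(F) = (F + 64)*(2*F) = (64 + F)*(2*F) = 2*F*(64 + F))
j = -81 (j = -81 + 1*0 = -81 + 0 = -81)
39043/(-16171) + j/l(28) = 39043/(-16171) - 81*1/(56*(64 + 28)) = 39043*(-1/16171) - 81/(2*28*92) = -39043/16171 - 81/5152 = -202459387/83312992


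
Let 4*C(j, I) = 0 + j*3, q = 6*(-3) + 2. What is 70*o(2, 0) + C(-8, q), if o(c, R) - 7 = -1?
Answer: 414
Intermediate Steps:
o(c, R) = 6 (o(c, R) = 7 - 1 = 6)
q = -16 (q = -18 + 2 = -16)
C(j, I) = 3*j/4 (C(j, I) = (0 + j*3)/4 = (0 + 3*j)/4 = (3*j)/4 = 3*j/4)
70*o(2, 0) + C(-8, q) = 70*6 + (¾)*(-8) = 420 - 6 = 414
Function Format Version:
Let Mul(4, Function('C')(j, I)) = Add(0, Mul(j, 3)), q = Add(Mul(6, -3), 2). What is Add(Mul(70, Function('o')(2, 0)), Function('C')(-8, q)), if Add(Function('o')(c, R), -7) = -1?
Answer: 414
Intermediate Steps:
Function('o')(c, R) = 6 (Function('o')(c, R) = Add(7, -1) = 6)
q = -16 (q = Add(-18, 2) = -16)
Function('C')(j, I) = Mul(Rational(3, 4), j) (Function('C')(j, I) = Mul(Rational(1, 4), Add(0, Mul(j, 3))) = Mul(Rational(1, 4), Add(0, Mul(3, j))) = Mul(Rational(1, 4), Mul(3, j)) = Mul(Rational(3, 4), j))
Add(Mul(70, Function('o')(2, 0)), Function('C')(-8, q)) = Add(Mul(70, 6), Mul(Rational(3, 4), -8)) = Add(420, -6) = 414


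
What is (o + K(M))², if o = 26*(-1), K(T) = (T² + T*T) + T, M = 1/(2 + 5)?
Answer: 1600225/2401 ≈ 666.48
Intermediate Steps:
M = ⅐ (M = 1/7 = ⅐ ≈ 0.14286)
K(T) = T + 2*T² (K(T) = (T² + T²) + T = 2*T² + T = T + 2*T²)
o = -26
(o + K(M))² = (-26 + (1 + 2*(⅐))/7)² = (-26 + (1 + 2/7)/7)² = (-26 + (⅐)*(9/7))² = (-26 + 9/49)² = (-1265/49)² = 1600225/2401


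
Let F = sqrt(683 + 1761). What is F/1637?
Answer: 2*sqrt(611)/1637 ≈ 0.030200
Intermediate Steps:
F = 2*sqrt(611) (F = sqrt(2444) = 2*sqrt(611) ≈ 49.437)
F/1637 = (2*sqrt(611))/1637 = (2*sqrt(611))*(1/1637) = 2*sqrt(611)/1637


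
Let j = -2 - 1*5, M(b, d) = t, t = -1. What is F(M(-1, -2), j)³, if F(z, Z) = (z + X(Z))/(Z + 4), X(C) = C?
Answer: 512/27 ≈ 18.963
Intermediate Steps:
M(b, d) = -1
j = -7 (j = -2 - 5 = -7)
F(z, Z) = (Z + z)/(4 + Z) (F(z, Z) = (z + Z)/(Z + 4) = (Z + z)/(4 + Z))
F(M(-1, -2), j)³ = ((-7 - 1)/(4 - 7))³ = (-8/(-3))³ = (-⅓*(-8))³ = (8/3)³ = 512/27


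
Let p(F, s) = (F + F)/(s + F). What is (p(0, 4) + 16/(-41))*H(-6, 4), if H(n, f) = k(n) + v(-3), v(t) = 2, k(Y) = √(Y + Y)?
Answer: -32/41 - 32*I*√3/41 ≈ -0.78049 - 1.3518*I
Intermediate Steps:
k(Y) = √2*√Y (k(Y) = √(2*Y) = √2*√Y)
p(F, s) = 2*F/(F + s) (p(F, s) = (2*F)/(F + s) = 2*F/(F + s))
H(n, f) = 2 + √2*√n (H(n, f) = √2*√n + 2 = 2 + √2*√n)
(p(0, 4) + 16/(-41))*H(-6, 4) = (2*0/(0 + 4) + 16/(-41))*(2 + √2*√(-6)) = (2*0/4 + 16*(-1/41))*(2 + √2*(I*√6)) = (2*0*(¼) - 16/41)*(2 + 2*I*√3) = (0 - 16/41)*(2 + 2*I*√3) = -16*(2 + 2*I*√3)/41 = -32/41 - 32*I*√3/41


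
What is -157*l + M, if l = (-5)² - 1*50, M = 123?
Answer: 4048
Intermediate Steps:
l = -25 (l = 25 - 50 = -25)
-157*l + M = -157*(-25) + 123 = 3925 + 123 = 4048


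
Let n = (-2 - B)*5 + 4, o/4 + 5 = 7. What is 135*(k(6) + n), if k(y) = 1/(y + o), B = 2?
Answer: -30105/14 ≈ -2150.4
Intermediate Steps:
o = 8 (o = -20 + 4*7 = -20 + 28 = 8)
k(y) = 1/(8 + y) (k(y) = 1/(y + 8) = 1/(8 + y))
n = -16 (n = (-2 - 1*2)*5 + 4 = (-2 - 2)*5 + 4 = -4*5 + 4 = -20 + 4 = -16)
135*(k(6) + n) = 135*(1/(8 + 6) - 16) = 135*(1/14 - 16) = 135*(-223/14) = -30105/14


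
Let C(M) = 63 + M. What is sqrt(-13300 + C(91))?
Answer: I*sqrt(13146) ≈ 114.66*I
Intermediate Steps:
sqrt(-13300 + C(91)) = sqrt(-13300 + (63 + 91)) = sqrt(-13300 + 154) = sqrt(-13146) = I*sqrt(13146)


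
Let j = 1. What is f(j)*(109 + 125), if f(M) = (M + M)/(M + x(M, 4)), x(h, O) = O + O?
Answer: 52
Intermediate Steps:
x(h, O) = 2*O
f(M) = 2*M/(8 + M) (f(M) = (M + M)/(M + 2*4) = (2*M)/(M + 8) = (2*M)/(8 + M) = 2*M/(8 + M))
f(j)*(109 + 125) = (2*1/(8 + 1))*(109 + 125) = (2*1/9)*234 = (2*1*(⅑))*234 = (2/9)*234 = 52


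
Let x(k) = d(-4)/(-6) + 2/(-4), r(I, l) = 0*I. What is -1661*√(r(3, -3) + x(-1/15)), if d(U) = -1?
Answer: -1661*I*√3/3 ≈ -958.98*I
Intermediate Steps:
r(I, l) = 0
x(k) = -⅓ (x(k) = -1/(-6) + 2/(-4) = -1*(-⅙) + 2*(-¼) = ⅙ - ½ = -⅓)
-1661*√(r(3, -3) + x(-1/15)) = -1661*√(0 - ⅓) = -1661*I*√3/3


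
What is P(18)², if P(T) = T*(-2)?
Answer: 1296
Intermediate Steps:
P(T) = -2*T
P(18)² = (-2*18)² = (-36)² = 1296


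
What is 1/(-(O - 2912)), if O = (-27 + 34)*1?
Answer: 1/2905 ≈ 0.00034423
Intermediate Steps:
O = 7 (O = 7*1 = 7)
1/(-(O - 2912)) = 1/(-(7 - 2912)) = 1/(-1*(-2905)) = 1/2905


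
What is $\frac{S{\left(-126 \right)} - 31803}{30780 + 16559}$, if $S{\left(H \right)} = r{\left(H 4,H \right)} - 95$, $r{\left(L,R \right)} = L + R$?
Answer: $- \frac{32528}{47339} \approx -0.68713$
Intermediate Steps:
$S{\left(H \right)} = -95 + 5 H$ ($S{\left(H \right)} = \left(H 4 + H\right) - 95 = \left(4 H + H\right) - 95 = 5 H - 95 = -95 + 5 H$)
$\frac{S{\left(-126 \right)} - 31803}{30780 + 16559} = \frac{\left(-95 + 5 \left(-126\right)\right) - 31803}{30780 + 16559} = \frac{\left(-95 - 630\right) - 31803}{47339} = \left(-725 - 31803\right) \frac{1}{47339} = \left(-32528\right) \frac{1}{47339} = - \frac{32528}{47339}$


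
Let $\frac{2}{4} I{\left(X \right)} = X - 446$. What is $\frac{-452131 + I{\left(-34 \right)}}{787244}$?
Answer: $- \frac{10537}{18308} \approx -0.57554$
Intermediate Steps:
$I{\left(X \right)} = -892 + 2 X$ ($I{\left(X \right)} = 2 \left(X - 446\right) = 2 \left(-446 + X\right) = -892 + 2 X$)
$\frac{-452131 + I{\left(-34 \right)}}{787244} = \frac{-452131 + \left(-892 + 2 \left(-34\right)\right)}{787244} = \left(-452131 - 960\right) \frac{1}{787244} = \left(-453091\right) \frac{1}{787244} = - \frac{10537}{18308}$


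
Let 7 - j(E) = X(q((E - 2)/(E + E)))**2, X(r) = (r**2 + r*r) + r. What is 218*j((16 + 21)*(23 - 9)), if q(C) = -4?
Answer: -169386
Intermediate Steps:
X(r) = r + 2*r**2 (X(r) = (r**2 + r**2) + r = 2*r**2 + r = r + 2*r**2)
j(E) = -777 (j(E) = 7 - (-4*(1 + 2*(-4)))**2 = 7 - (-4*(1 - 8))**2 = 7 - (-4*(-7))**2 = 7 - 1*28**2 = 7 - 1*784 = 7 - 784 = -777)
218*j((16 + 21)*(23 - 9)) = 218*(-777) = -169386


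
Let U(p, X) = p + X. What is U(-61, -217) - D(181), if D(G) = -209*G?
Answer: 37551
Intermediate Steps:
U(p, X) = X + p
U(-61, -217) - D(181) = (-217 - 61) - (-209)*181 = -278 - 1*(-37829) = -278 + 37829 = 37551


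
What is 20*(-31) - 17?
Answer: -637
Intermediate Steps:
20*(-31) - 17 = -620 - 17 = -637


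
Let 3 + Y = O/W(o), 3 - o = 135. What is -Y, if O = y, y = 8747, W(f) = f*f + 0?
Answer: 43525/17424 ≈ 2.4980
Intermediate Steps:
o = -132 (o = 3 - 1*135 = 3 - 135 = -132)
W(f) = f**2 (W(f) = f**2 + 0 = f**2)
O = 8747
Y = -43525/17424 (Y = -3 + 8747/((-132)**2) = -3 + 8747/17424 = -43525/17424 ≈ -2.4980)
-Y = -1*(-43525/17424) = 43525/17424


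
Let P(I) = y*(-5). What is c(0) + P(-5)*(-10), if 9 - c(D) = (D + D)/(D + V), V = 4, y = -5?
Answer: -241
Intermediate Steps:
P(I) = 25 (P(I) = -5*(-5) = 25)
c(D) = 9 - 2*D/(4 + D) (c(D) = 9 - (D + D)/(D + 4) = 9 - 2*D/(4 + D))
c(0) + P(-5)*(-10) = (36 + 7*0)/(4 + 0) + 25*(-10) = (36 + 0)/4 - 250 = (¼)*36 - 250 = 9 - 250 = -241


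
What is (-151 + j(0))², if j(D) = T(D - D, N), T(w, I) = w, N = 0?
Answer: 22801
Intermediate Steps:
j(D) = 0 (j(D) = D - D = 0)
(-151 + j(0))² = (-151 + 0)² = (-151)² = 22801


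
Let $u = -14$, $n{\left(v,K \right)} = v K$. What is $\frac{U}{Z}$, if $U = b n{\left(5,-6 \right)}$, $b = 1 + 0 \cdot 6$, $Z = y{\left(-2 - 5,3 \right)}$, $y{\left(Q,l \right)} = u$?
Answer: $\frac{15}{7} \approx 2.1429$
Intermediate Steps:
$n{\left(v,K \right)} = K v$
$y{\left(Q,l \right)} = -14$
$Z = -14$
$b = 1$ ($b = 1 + 0 = 1$)
$U = -30$ ($U = 1 \left(\left(-6\right) 5\right) = 1 \left(-30\right) = -30$)
$\frac{U}{Z} = \frac{1}{-14} \left(-30\right) = \left(- \frac{1}{14}\right) \left(-30\right) = \frac{15}{7}$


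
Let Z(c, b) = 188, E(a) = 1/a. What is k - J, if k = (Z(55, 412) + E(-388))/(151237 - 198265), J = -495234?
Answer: 9036467373233/18246864 ≈ 4.9523e+5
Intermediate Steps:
k = -72943/18246864 (k = (188 + 1/(-388))/(151237 - 198265) = (188 - 1/388)/(-47028) = (72943/388)*(-1/47028) = -72943/18246864 ≈ -0.0039976)
k - J = -72943/18246864 - 1*(-495234) = -72943/18246864 + 495234 = 9036467373233/18246864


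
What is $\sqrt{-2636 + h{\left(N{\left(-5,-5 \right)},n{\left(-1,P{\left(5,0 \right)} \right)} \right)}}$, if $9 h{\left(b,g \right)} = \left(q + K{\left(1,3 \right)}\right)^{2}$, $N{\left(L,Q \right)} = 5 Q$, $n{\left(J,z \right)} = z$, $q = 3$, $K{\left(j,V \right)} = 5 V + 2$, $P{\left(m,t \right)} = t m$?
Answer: $\frac{14 i \sqrt{119}}{3} \approx 50.907 i$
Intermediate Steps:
$P{\left(m,t \right)} = m t$
$K{\left(j,V \right)} = 2 + 5 V$
$h{\left(b,g \right)} = \frac{400}{9}$ ($h{\left(b,g \right)} = \frac{\left(3 + \left(2 + 5 \cdot 3\right)\right)^{2}}{9} = \frac{\left(3 + \left(2 + 15\right)\right)^{2}}{9} = \frac{\left(3 + 17\right)^{2}}{9} = \frac{20^{2}}{9} = \frac{1}{9} \cdot 400 = \frac{400}{9}$)
$\sqrt{-2636 + h{\left(N{\left(-5,-5 \right)},n{\left(-1,P{\left(5,0 \right)} \right)} \right)}} = \sqrt{-2636 + \frac{400}{9}} = \sqrt{- \frac{23324}{9}} = \frac{14 i \sqrt{119}}{3}$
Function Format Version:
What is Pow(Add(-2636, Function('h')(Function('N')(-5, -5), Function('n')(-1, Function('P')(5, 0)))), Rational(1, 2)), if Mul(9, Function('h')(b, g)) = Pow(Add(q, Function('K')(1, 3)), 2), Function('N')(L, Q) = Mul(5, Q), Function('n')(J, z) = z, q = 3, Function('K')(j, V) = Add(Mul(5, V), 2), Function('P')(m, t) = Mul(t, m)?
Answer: Mul(Rational(14, 3), I, Pow(119, Rational(1, 2))) ≈ Mul(50.907, I)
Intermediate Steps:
Function('P')(m, t) = Mul(m, t)
Function('K')(j, V) = Add(2, Mul(5, V))
Function('h')(b, g) = Rational(400, 9) (Function('h')(b, g) = Mul(Rational(1, 9), Pow(Add(3, Add(2, Mul(5, 3))), 2)) = Mul(Rational(1, 9), Pow(Add(3, Add(2, 15)), 2)) = Mul(Rational(1, 9), Pow(Add(3, 17), 2)) = Mul(Rational(1, 9), Pow(20, 2)) = Mul(Rational(1, 9), 400) = Rational(400, 9))
Pow(Add(-2636, Function('h')(Function('N')(-5, -5), Function('n')(-1, Function('P')(5, 0)))), Rational(1, 2)) = Pow(Add(-2636, Rational(400, 9)), Rational(1, 2)) = Pow(Rational(-23324, 9), Rational(1, 2)) = Mul(Rational(14, 3), I, Pow(119, Rational(1, 2)))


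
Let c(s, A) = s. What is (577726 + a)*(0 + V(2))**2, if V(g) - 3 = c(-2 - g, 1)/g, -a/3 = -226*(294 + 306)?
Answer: 984526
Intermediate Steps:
a = 406800 (a = -(-678)*(294 + 306) = -(-678)*600 = -3*(-135600) = 406800)
V(g) = 3 + (-2 - g)/g
(577726 + a)*(0 + V(2))**2 = (577726 + 406800)*(0 + (2 - 2/2))**2 = 984526*(0 + (2 - 2*1/2))**2 = 984526*(0 + (2 - 1))**2 = 984526*(0 + 1)**2 = 984526*1**2 = 984526*1 = 984526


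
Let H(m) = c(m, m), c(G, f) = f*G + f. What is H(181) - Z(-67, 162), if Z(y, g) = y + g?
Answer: 32847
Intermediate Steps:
c(G, f) = f + G*f (c(G, f) = G*f + f = f + G*f)
H(m) = m*(1 + m)
Z(y, g) = g + y
H(181) - Z(-67, 162) = 181*(1 + 181) - (162 - 67) = 181*182 - 1*95 = 32942 - 95 = 32847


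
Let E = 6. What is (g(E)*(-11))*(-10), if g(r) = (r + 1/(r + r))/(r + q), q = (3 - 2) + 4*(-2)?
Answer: -4015/6 ≈ -669.17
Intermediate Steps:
q = -7 (q = 1 - 8 = -7)
g(r) = (r + 1/(2*r))/(-7 + r) (g(r) = (r + 1/(r + r))/(r - 7) = (r + 1/(2*r))/(-7 + r))
(g(E)*(-11))*(-10) = (((½ + 6²)/(6*(-7 + 6)))*(-11))*(-10) = (((⅙)*(½ + 36)/(-1))*(-11))*(-10) = (((⅙)*(-1)*(73/2))*(-11))*(-10) = -73/12*(-11)*(-10) = (803/12)*(-10) = -4015/6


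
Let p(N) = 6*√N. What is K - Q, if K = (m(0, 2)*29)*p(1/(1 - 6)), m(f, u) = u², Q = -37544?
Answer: 37544 + 696*I*√5/5 ≈ 37544.0 + 311.26*I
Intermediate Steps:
K = 696*I*√5/5 (K = (2²*29)*(6*√(1/(1 - 6))) = (4*29)*(6*√(1/(-5))) = 116*(6*√(-⅕)) = 116*(6*(I*√5/5)) = 116*(6*I*√5/5) = 696*I*√5/5 ≈ 311.26*I)
K - Q = 696*I*√5/5 - 1*(-37544) = 696*I*√5/5 + 37544 = 37544 + 696*I*√5/5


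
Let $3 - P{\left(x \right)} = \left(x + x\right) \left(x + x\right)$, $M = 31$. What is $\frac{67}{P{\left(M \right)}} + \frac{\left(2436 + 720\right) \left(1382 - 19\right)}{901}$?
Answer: $\frac{16522492781}{3460741} \approx 4774.3$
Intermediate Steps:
$P{\left(x \right)} = 3 - 4 x^{2}$ ($P{\left(x \right)} = 3 - \left(x + x\right) \left(x + x\right) = 3 - 2 x 2 x = 3 - 4 x^{2}$)
$\frac{67}{P{\left(M \right)}} + \frac{\left(2436 + 720\right) \left(1382 - 19\right)}{901} = \frac{67}{3 - 4 \cdot 31^{2}} + \frac{\left(2436 + 720\right) \left(1382 - 19\right)}{901} = \frac{67}{3 - 3844} + 3156 \cdot 1363 \cdot \frac{1}{901} = \frac{67}{3 - 3844} + 4301628 \cdot \frac{1}{901} = \frac{67}{-3841} + \frac{4301628}{901} = 67 \left(- \frac{1}{3841}\right) + \frac{4301628}{901} = - \frac{67}{3841} + \frac{4301628}{901} = \frac{16522492781}{3460741}$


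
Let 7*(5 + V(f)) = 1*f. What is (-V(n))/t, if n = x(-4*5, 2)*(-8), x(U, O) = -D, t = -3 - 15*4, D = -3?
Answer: -59/441 ≈ -0.13379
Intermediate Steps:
t = -63 (t = -3 - 60 = -63)
x(U, O) = 3 (x(U, O) = -1*(-3) = 3)
n = -24 (n = 3*(-8) = -24)
V(f) = -5 + f/7 (V(f) = -5 + (1*f)/7 = -5 + f/7)
(-V(n))/t = -(-5 + (⅐)*(-24))/(-63) = -(-5 - 24/7)*(-1/63) = -1*(-59/7)*(-1/63) = (59/7)*(-1/63) = -59/441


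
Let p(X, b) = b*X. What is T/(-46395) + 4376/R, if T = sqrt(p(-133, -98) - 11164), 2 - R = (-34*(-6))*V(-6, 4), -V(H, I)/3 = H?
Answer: -2188/1835 - sqrt(1870)/46395 ≈ -1.1933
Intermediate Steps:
V(H, I) = -3*H
p(X, b) = X*b
R = -3670 (R = 2 - (-34*(-6))*(-3*(-6)) = 2 - 204*18 = 2 - 1*3672 = 2 - 3672 = -3670)
T = sqrt(1870) (T = sqrt(-133*(-98) - 11164) = sqrt(13034 - 11164) = sqrt(1870) ≈ 43.243)
T/(-46395) + 4376/R = sqrt(1870)/(-46395) + 4376/(-3670) = sqrt(1870)*(-1/46395) + 4376*(-1/3670) = -sqrt(1870)/46395 - 2188/1835 = -2188/1835 - sqrt(1870)/46395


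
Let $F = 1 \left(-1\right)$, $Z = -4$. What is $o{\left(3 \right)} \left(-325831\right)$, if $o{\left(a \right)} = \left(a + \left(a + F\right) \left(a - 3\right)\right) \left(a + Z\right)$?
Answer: $977493$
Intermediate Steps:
$F = -1$
$o{\left(a \right)} = \left(-4 + a\right) \left(a + \left(-1 + a\right) \left(-3 + a\right)\right)$ ($o{\left(a \right)} = \left(a + \left(a - 1\right) \left(a - 3\right)\right) \left(a - 4\right) = \left(a + \left(-1 + a\right) \left(-3 + a\right)\right) \left(-4 + a\right) = \left(-4 + a\right) \left(a + \left(-1 + a\right) \left(-3 + a\right)\right)$)
$o{\left(3 \right)} \left(-325831\right) = \left(-12 + 3^{3} - 7 \cdot 3^{2} + 15 \cdot 3\right) \left(-325831\right) = \left(-12 + 27 - 63 + 45\right) \left(-325831\right) = \left(-3\right) \left(-325831\right) = 977493$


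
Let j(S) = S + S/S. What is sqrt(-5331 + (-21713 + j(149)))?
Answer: I*sqrt(26894) ≈ 163.99*I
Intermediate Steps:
j(S) = 1 + S (j(S) = S + 1 = 1 + S)
sqrt(-5331 + (-21713 + j(149))) = sqrt(-5331 + (-21713 + (1 + 149))) = sqrt(-5331 + (-21713 + 150)) = sqrt(-5331 - 21563) = sqrt(-26894) = I*sqrt(26894)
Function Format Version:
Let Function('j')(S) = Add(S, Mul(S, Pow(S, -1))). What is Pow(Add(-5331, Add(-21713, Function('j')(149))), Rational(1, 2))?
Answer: Mul(I, Pow(26894, Rational(1, 2))) ≈ Mul(163.99, I)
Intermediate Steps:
Function('j')(S) = Add(1, S) (Function('j')(S) = Add(S, 1) = Add(1, S))
Pow(Add(-5331, Add(-21713, Function('j')(149))), Rational(1, 2)) = Pow(Add(-5331, Add(-21713, Add(1, 149))), Rational(1, 2)) = Pow(Add(-5331, Add(-21713, 150)), Rational(1, 2)) = Pow(Add(-5331, -21563), Rational(1, 2)) = Pow(-26894, Rational(1, 2)) = Mul(I, Pow(26894, Rational(1, 2)))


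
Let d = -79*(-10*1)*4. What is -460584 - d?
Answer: -463744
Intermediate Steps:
d = 3160 (d = -(-790)*4 = -79*(-40) = 3160)
-460584 - d = -460584 - 1*3160 = -460584 - 3160 = -463744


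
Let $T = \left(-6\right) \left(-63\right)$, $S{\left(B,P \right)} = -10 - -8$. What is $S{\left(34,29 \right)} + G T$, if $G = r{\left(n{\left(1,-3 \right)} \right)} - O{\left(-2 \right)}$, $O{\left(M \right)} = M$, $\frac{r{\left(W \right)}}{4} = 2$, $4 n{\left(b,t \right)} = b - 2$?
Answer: $3778$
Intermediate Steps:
$n{\left(b,t \right)} = - \frac{1}{2} + \frac{b}{4}$ ($n{\left(b,t \right)} = \frac{b - 2}{4} = \frac{-2 + b}{4} = - \frac{1}{2} + \frac{b}{4}$)
$r{\left(W \right)} = 8$ ($r{\left(W \right)} = 4 \cdot 2 = 8$)
$S{\left(B,P \right)} = -2$ ($S{\left(B,P \right)} = -10 + 8 = -2$)
$T = 378$
$G = 10$ ($G = 8 - -2 = 8 + 2 = 10$)
$S{\left(34,29 \right)} + G T = -2 + 10 \cdot 378 = -2 + 3780 = 3778$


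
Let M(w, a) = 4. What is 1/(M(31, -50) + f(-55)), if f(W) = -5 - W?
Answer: 1/54 ≈ 0.018519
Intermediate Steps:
1/(M(31, -50) + f(-55)) = 1/(4 + (-5 - 1*(-55))) = 1/(4 + (-5 + 55)) = 1/(4 + 50) = 1/54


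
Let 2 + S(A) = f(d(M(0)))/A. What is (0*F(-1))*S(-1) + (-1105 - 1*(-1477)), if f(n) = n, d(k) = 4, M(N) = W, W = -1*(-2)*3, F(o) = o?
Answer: 372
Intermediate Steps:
W = 6 (W = 2*3 = 6)
M(N) = 6
S(A) = -2 + 4/A
(0*F(-1))*S(-1) + (-1105 - 1*(-1477)) = (0*(-1))*(-2 + 4/(-1)) + (-1105 - 1*(-1477)) = 0*(-2 + 4*(-1)) + (-1105 + 1477) = 0*(-2 - 4) + 372 = 0*(-6) + 372 = 0 + 372 = 372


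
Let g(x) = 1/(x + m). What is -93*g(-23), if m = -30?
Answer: 93/53 ≈ 1.7547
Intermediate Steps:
g(x) = 1/(-30 + x) (g(x) = 1/(x - 30) = 1/(-30 + x))
-93*g(-23) = -93/(-30 - 23) = -93/(-53) = -93*(-1/53) = 93/53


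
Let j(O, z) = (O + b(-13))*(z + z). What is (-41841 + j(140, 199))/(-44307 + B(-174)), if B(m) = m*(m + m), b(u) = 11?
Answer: 18257/16245 ≈ 1.1239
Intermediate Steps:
B(m) = 2*m² (B(m) = m*(2*m) = 2*m²)
j(O, z) = 2*z*(11 + O) (j(O, z) = (O + 11)*(z + z) = (11 + O)*(2*z) = 2*z*(11 + O))
(-41841 + j(140, 199))/(-44307 + B(-174)) = (-41841 + 2*199*(11 + 140))/(-44307 + 2*(-174)²) = (-41841 + 2*199*151)/(-44307 + 2*30276) = (-41841 + 60098)/(-44307 + 60552) = 18257/16245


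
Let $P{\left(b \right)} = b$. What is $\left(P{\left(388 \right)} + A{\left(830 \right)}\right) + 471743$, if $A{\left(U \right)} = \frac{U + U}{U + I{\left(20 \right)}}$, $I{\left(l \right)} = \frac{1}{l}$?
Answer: $\frac{7837879931}{16601} \approx 4.7213 \cdot 10^{5}$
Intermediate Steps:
$A{\left(U \right)} = \frac{2 U}{\frac{1}{20} + U}$ ($A{\left(U \right)} = \frac{U + U}{U + \frac{1}{20}} = \frac{2 U}{U + \frac{1}{20}} = \frac{2 U}{\frac{1}{20} + U}$)
$\left(P{\left(388 \right)} + A{\left(830 \right)}\right) + 471743 = \left(388 + 40 \cdot 830 \frac{1}{1 + 20 \cdot 830}\right) + 471743 = \left(388 + 40 \cdot 830 \frac{1}{1 + 16600}\right) + 471743 = \left(388 + 40 \cdot 830 \cdot \frac{1}{16601}\right) + 471743 = \left(388 + \frac{33200}{16601}\right) + 471743 = \frac{6474388}{16601} + 471743 = \frac{7837879931}{16601}$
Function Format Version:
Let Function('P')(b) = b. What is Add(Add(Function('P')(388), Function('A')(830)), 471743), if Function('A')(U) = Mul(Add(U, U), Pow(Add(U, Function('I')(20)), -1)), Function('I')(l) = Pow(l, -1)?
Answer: Rational(7837879931, 16601) ≈ 4.7213e+5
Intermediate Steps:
Function('A')(U) = Mul(2, U, Pow(Add(Rational(1, 20), U), -1)) (Function('A')(U) = Mul(Add(U, U), Pow(Add(U, Pow(20, -1)), -1)) = Mul(Mul(2, U), Pow(Add(U, Rational(1, 20)), -1)) = Mul(Mul(2, U), Pow(Add(Rational(1, 20), U), -1)) = Mul(2, U, Pow(Add(Rational(1, 20), U), -1)))
Add(Add(Function('P')(388), Function('A')(830)), 471743) = Add(Add(388, Mul(40, 830, Pow(Add(1, Mul(20, 830)), -1))), 471743) = Add(Add(388, Mul(40, 830, Pow(Add(1, 16600), -1))), 471743) = Add(Add(388, Mul(40, 830, Pow(16601, -1))), 471743) = Add(Add(388, Mul(40, 830, Rational(1, 16601))), 471743) = Add(Add(388, Rational(33200, 16601)), 471743) = Add(Rational(6474388, 16601), 471743) = Rational(7837879931, 16601)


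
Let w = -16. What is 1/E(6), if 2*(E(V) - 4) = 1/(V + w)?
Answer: 20/79 ≈ 0.25316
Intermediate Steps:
E(V) = 4 + 1/(2*(-16 + V)) (E(V) = 4 + 1/(2*(V - 16)) = 4 + 1/(2*(-16 + V)))
1/E(6) = 1/((-127 + 8*6)/(2*(-16 + 6))) = 1/((½)*(-127 + 48)/(-10)) = 1/((½)*(-⅒)*(-79)) = 1/(79/20) = 20/79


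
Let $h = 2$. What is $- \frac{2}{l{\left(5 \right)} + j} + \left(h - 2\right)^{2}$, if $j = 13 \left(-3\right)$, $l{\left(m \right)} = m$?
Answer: $\frac{1}{17} \approx 0.058824$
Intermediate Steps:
$j = -39$
$- \frac{2}{l{\left(5 \right)} + j} + \left(h - 2\right)^{2} = - \frac{2}{5 - 39} + \left(2 - 2\right)^{2} = - \frac{2}{-34} + 0^{2} = \left(-2\right) \left(- \frac{1}{34}\right) + 0 = \frac{1}{17} + 0 = \frac{1}{17}$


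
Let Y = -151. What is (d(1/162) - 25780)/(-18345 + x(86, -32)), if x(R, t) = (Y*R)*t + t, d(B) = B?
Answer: -4176359/64342350 ≈ -0.064908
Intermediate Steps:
x(R, t) = t - 151*R*t (x(R, t) = (-151*R)*t + t = -151*R*t + t = t - 151*R*t)
(d(1/162) - 25780)/(-18345 + x(86, -32)) = (1/162 - 25780)/(-18345 - 32*(1 - 151*86)) = (1/162 - 25780)/(-18345 - 32*(1 - 12986)) = -4176359/(162*(-18345 - 32*(-12985))) = -4176359/(162*(-18345 + 415520)) = -4176359/162/397175 = -4176359/162*1/397175 = -4176359/64342350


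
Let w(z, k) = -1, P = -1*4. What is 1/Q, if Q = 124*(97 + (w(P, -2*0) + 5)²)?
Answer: 1/14012 ≈ 7.1367e-5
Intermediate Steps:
P = -4
Q = 14012 (Q = 124*(97 + (-1 + 5)²) = 124*(97 + 4²) = 124*(97 + 16) = 124*113 = 14012)
1/Q = 1/14012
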